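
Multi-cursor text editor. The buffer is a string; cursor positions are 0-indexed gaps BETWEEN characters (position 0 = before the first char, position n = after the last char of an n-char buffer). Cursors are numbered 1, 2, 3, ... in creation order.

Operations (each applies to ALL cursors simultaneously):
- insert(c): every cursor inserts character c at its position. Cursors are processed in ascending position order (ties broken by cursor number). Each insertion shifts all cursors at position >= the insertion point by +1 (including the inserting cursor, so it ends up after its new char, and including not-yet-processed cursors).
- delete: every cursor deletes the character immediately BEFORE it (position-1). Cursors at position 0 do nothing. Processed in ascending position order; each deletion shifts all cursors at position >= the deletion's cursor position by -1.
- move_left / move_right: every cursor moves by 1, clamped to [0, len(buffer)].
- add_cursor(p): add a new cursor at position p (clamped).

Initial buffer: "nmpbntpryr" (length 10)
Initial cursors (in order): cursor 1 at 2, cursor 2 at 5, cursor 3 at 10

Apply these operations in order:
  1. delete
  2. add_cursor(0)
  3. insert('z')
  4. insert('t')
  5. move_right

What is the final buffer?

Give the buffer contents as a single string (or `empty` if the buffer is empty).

Answer: ztnztpbzttpryzt

Derivation:
After op 1 (delete): buffer="npbtpry" (len 7), cursors c1@1 c2@3 c3@7, authorship .......
After op 2 (add_cursor(0)): buffer="npbtpry" (len 7), cursors c4@0 c1@1 c2@3 c3@7, authorship .......
After op 3 (insert('z')): buffer="znzpbztpryz" (len 11), cursors c4@1 c1@3 c2@6 c3@11, authorship 4.1..2....3
After op 4 (insert('t')): buffer="ztnztpbzttpryzt" (len 15), cursors c4@2 c1@5 c2@9 c3@15, authorship 44.11..22....33
After op 5 (move_right): buffer="ztnztpbzttpryzt" (len 15), cursors c4@3 c1@6 c2@10 c3@15, authorship 44.11..22....33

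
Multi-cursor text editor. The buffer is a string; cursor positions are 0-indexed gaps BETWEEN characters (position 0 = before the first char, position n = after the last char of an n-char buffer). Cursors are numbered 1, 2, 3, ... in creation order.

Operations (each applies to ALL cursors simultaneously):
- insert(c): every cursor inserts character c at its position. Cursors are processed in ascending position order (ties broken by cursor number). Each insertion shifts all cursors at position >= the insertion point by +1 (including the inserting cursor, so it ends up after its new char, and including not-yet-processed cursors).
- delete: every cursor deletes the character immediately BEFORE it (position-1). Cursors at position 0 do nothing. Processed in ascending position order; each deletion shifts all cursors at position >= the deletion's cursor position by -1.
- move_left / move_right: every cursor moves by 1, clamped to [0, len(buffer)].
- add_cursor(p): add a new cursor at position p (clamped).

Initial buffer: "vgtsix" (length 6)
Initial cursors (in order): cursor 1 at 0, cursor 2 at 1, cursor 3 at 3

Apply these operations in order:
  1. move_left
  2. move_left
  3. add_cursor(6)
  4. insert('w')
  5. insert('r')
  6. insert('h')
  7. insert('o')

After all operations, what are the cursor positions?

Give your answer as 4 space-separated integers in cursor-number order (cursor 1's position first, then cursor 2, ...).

After op 1 (move_left): buffer="vgtsix" (len 6), cursors c1@0 c2@0 c3@2, authorship ......
After op 2 (move_left): buffer="vgtsix" (len 6), cursors c1@0 c2@0 c3@1, authorship ......
After op 3 (add_cursor(6)): buffer="vgtsix" (len 6), cursors c1@0 c2@0 c3@1 c4@6, authorship ......
After op 4 (insert('w')): buffer="wwvwgtsixw" (len 10), cursors c1@2 c2@2 c3@4 c4@10, authorship 12.3.....4
After op 5 (insert('r')): buffer="wwrrvwrgtsixwr" (len 14), cursors c1@4 c2@4 c3@7 c4@14, authorship 1212.33.....44
After op 6 (insert('h')): buffer="wwrrhhvwrhgtsixwrh" (len 18), cursors c1@6 c2@6 c3@10 c4@18, authorship 121212.333.....444
After op 7 (insert('o')): buffer="wwrrhhoovwrhogtsixwrho" (len 22), cursors c1@8 c2@8 c3@13 c4@22, authorship 12121212.3333.....4444

Answer: 8 8 13 22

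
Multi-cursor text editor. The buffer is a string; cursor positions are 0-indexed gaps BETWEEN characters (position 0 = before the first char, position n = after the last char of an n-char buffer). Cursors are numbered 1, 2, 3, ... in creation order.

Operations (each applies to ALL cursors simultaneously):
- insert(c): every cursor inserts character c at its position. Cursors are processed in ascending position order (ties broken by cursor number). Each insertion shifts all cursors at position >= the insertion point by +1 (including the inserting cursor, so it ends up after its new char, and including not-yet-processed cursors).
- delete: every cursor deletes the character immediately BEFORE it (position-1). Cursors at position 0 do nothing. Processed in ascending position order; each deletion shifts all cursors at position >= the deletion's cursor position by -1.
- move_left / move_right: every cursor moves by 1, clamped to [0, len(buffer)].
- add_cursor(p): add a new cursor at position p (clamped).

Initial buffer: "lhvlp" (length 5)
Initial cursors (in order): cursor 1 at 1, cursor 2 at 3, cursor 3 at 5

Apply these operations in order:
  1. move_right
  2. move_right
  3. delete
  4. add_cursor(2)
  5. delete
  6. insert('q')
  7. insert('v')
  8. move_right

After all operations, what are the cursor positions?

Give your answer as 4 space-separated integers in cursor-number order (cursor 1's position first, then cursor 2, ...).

Answer: 8 8 8 8

Derivation:
After op 1 (move_right): buffer="lhvlp" (len 5), cursors c1@2 c2@4 c3@5, authorship .....
After op 2 (move_right): buffer="lhvlp" (len 5), cursors c1@3 c2@5 c3@5, authorship .....
After op 3 (delete): buffer="lh" (len 2), cursors c1@2 c2@2 c3@2, authorship ..
After op 4 (add_cursor(2)): buffer="lh" (len 2), cursors c1@2 c2@2 c3@2 c4@2, authorship ..
After op 5 (delete): buffer="" (len 0), cursors c1@0 c2@0 c3@0 c4@0, authorship 
After op 6 (insert('q')): buffer="qqqq" (len 4), cursors c1@4 c2@4 c3@4 c4@4, authorship 1234
After op 7 (insert('v')): buffer="qqqqvvvv" (len 8), cursors c1@8 c2@8 c3@8 c4@8, authorship 12341234
After op 8 (move_right): buffer="qqqqvvvv" (len 8), cursors c1@8 c2@8 c3@8 c4@8, authorship 12341234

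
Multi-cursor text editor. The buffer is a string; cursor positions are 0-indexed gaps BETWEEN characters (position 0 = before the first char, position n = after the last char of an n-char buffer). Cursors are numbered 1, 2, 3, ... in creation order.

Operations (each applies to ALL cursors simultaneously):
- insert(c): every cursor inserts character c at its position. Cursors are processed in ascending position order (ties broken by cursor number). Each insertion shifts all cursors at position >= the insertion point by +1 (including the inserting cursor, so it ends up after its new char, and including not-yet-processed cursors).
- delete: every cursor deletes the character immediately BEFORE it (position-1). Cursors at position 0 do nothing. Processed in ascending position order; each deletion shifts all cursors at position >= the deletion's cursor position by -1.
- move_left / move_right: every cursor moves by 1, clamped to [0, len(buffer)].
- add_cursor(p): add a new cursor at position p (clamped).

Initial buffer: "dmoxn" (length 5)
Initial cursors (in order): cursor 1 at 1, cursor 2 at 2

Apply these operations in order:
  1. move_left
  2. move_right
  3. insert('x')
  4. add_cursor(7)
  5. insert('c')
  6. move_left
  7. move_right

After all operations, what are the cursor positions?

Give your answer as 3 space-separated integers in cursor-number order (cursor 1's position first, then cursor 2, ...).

After op 1 (move_left): buffer="dmoxn" (len 5), cursors c1@0 c2@1, authorship .....
After op 2 (move_right): buffer="dmoxn" (len 5), cursors c1@1 c2@2, authorship .....
After op 3 (insert('x')): buffer="dxmxoxn" (len 7), cursors c1@2 c2@4, authorship .1.2...
After op 4 (add_cursor(7)): buffer="dxmxoxn" (len 7), cursors c1@2 c2@4 c3@7, authorship .1.2...
After op 5 (insert('c')): buffer="dxcmxcoxnc" (len 10), cursors c1@3 c2@6 c3@10, authorship .11.22...3
After op 6 (move_left): buffer="dxcmxcoxnc" (len 10), cursors c1@2 c2@5 c3@9, authorship .11.22...3
After op 7 (move_right): buffer="dxcmxcoxnc" (len 10), cursors c1@3 c2@6 c3@10, authorship .11.22...3

Answer: 3 6 10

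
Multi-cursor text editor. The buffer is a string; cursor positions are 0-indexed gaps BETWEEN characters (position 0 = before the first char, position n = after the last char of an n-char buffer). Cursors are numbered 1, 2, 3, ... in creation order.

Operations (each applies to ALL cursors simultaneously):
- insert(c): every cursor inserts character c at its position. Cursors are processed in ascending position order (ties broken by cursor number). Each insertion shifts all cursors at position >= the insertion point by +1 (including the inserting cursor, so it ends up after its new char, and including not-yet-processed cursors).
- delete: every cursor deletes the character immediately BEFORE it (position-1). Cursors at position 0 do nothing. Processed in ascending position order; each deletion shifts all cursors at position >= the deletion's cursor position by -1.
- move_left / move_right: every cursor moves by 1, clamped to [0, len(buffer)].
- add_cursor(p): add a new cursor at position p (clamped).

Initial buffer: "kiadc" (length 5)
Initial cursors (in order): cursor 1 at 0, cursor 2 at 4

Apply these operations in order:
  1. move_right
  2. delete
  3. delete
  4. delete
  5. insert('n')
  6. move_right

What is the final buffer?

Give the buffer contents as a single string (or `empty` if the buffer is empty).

Answer: nin

Derivation:
After op 1 (move_right): buffer="kiadc" (len 5), cursors c1@1 c2@5, authorship .....
After op 2 (delete): buffer="iad" (len 3), cursors c1@0 c2@3, authorship ...
After op 3 (delete): buffer="ia" (len 2), cursors c1@0 c2@2, authorship ..
After op 4 (delete): buffer="i" (len 1), cursors c1@0 c2@1, authorship .
After op 5 (insert('n')): buffer="nin" (len 3), cursors c1@1 c2@3, authorship 1.2
After op 6 (move_right): buffer="nin" (len 3), cursors c1@2 c2@3, authorship 1.2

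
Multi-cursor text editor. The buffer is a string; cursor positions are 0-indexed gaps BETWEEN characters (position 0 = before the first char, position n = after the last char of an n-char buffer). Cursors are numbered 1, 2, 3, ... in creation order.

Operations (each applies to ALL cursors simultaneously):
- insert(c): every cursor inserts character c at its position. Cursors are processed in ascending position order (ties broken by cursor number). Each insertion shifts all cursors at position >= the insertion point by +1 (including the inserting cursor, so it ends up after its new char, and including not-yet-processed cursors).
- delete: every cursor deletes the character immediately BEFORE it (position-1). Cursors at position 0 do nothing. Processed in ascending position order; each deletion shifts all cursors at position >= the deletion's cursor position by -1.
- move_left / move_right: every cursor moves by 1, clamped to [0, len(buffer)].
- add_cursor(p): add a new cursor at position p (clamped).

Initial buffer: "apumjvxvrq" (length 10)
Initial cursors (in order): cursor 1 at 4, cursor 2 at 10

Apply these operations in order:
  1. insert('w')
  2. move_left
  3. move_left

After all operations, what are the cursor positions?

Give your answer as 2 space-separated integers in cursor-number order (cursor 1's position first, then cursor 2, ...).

After op 1 (insert('w')): buffer="apumwjvxvrqw" (len 12), cursors c1@5 c2@12, authorship ....1......2
After op 2 (move_left): buffer="apumwjvxvrqw" (len 12), cursors c1@4 c2@11, authorship ....1......2
After op 3 (move_left): buffer="apumwjvxvrqw" (len 12), cursors c1@3 c2@10, authorship ....1......2

Answer: 3 10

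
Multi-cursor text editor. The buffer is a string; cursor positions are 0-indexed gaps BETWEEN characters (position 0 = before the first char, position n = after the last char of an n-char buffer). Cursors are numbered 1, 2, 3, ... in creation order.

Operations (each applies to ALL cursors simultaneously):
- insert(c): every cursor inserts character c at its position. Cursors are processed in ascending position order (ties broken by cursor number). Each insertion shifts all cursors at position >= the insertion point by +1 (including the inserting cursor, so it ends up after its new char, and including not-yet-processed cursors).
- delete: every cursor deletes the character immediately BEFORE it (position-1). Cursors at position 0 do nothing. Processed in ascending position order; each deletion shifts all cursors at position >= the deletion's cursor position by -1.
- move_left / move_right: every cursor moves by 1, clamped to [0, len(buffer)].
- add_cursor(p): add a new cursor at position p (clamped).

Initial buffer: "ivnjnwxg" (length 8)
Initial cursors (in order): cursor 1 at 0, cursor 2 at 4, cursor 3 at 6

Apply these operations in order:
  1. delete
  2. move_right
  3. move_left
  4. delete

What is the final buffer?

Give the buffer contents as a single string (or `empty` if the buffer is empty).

Answer: ivxg

Derivation:
After op 1 (delete): buffer="ivnnxg" (len 6), cursors c1@0 c2@3 c3@4, authorship ......
After op 2 (move_right): buffer="ivnnxg" (len 6), cursors c1@1 c2@4 c3@5, authorship ......
After op 3 (move_left): buffer="ivnnxg" (len 6), cursors c1@0 c2@3 c3@4, authorship ......
After op 4 (delete): buffer="ivxg" (len 4), cursors c1@0 c2@2 c3@2, authorship ....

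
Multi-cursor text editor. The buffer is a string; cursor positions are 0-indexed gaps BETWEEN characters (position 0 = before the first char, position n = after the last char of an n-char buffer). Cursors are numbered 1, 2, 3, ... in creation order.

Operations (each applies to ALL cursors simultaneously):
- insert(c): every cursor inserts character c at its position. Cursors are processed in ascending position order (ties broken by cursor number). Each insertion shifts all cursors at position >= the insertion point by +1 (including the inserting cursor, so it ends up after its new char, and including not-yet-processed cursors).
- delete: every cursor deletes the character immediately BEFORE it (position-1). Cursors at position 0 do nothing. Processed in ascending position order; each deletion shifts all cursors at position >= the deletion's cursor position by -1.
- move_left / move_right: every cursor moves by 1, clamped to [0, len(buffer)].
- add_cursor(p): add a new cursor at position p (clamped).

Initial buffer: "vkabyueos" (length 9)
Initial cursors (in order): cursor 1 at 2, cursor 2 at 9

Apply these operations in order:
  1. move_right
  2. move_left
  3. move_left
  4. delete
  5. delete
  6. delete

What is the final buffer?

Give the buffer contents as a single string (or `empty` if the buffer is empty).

Answer: kabos

Derivation:
After op 1 (move_right): buffer="vkabyueos" (len 9), cursors c1@3 c2@9, authorship .........
After op 2 (move_left): buffer="vkabyueos" (len 9), cursors c1@2 c2@8, authorship .........
After op 3 (move_left): buffer="vkabyueos" (len 9), cursors c1@1 c2@7, authorship .........
After op 4 (delete): buffer="kabyuos" (len 7), cursors c1@0 c2@5, authorship .......
After op 5 (delete): buffer="kabyos" (len 6), cursors c1@0 c2@4, authorship ......
After op 6 (delete): buffer="kabos" (len 5), cursors c1@0 c2@3, authorship .....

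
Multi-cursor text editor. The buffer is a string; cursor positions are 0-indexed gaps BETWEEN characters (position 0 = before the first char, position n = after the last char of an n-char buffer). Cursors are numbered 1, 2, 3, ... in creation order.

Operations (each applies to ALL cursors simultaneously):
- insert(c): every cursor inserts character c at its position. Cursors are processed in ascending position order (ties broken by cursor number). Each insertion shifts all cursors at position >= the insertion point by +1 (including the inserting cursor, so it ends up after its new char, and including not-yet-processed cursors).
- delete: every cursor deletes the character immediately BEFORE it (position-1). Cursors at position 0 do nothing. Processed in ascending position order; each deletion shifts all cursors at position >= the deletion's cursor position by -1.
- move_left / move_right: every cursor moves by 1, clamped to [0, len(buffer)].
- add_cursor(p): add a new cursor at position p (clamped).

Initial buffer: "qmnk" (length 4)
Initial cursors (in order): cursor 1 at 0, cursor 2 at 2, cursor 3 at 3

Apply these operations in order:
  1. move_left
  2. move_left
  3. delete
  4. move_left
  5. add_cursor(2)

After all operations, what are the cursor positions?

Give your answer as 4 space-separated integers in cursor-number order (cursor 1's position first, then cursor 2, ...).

After op 1 (move_left): buffer="qmnk" (len 4), cursors c1@0 c2@1 c3@2, authorship ....
After op 2 (move_left): buffer="qmnk" (len 4), cursors c1@0 c2@0 c3@1, authorship ....
After op 3 (delete): buffer="mnk" (len 3), cursors c1@0 c2@0 c3@0, authorship ...
After op 4 (move_left): buffer="mnk" (len 3), cursors c1@0 c2@0 c3@0, authorship ...
After op 5 (add_cursor(2)): buffer="mnk" (len 3), cursors c1@0 c2@0 c3@0 c4@2, authorship ...

Answer: 0 0 0 2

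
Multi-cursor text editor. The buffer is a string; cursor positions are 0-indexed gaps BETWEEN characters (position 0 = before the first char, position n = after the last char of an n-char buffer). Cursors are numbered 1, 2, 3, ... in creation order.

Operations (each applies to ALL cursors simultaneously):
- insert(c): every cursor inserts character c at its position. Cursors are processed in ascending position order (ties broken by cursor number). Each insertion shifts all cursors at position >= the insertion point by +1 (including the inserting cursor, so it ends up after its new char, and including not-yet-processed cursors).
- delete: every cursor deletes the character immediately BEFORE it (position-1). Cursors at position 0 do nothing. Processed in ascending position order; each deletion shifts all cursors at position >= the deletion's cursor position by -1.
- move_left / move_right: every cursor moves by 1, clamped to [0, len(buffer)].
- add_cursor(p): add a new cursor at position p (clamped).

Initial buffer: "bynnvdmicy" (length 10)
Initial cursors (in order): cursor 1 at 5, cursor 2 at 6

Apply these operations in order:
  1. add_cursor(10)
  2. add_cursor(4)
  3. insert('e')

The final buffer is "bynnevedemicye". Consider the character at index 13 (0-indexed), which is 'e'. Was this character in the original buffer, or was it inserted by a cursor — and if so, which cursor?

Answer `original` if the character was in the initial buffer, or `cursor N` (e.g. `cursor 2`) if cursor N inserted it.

Answer: cursor 3

Derivation:
After op 1 (add_cursor(10)): buffer="bynnvdmicy" (len 10), cursors c1@5 c2@6 c3@10, authorship ..........
After op 2 (add_cursor(4)): buffer="bynnvdmicy" (len 10), cursors c4@4 c1@5 c2@6 c3@10, authorship ..........
After op 3 (insert('e')): buffer="bynnevedemicye" (len 14), cursors c4@5 c1@7 c2@9 c3@14, authorship ....4.1.2....3
Authorship (.=original, N=cursor N): . . . . 4 . 1 . 2 . . . . 3
Index 13: author = 3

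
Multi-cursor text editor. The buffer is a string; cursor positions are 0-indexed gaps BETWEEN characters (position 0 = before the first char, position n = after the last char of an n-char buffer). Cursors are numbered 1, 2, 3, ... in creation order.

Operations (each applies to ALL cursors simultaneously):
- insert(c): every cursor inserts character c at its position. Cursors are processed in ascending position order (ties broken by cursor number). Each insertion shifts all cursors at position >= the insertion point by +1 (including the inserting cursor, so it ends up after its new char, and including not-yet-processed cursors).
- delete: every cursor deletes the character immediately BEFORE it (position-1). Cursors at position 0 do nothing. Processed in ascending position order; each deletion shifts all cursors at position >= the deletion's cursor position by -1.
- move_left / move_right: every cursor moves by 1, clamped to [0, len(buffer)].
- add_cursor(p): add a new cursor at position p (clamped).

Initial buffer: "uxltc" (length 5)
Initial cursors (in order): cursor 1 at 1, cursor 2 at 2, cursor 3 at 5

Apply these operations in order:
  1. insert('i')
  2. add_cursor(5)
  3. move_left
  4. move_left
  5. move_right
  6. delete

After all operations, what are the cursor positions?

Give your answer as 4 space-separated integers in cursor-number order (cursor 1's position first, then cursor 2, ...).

After op 1 (insert('i')): buffer="uixiltci" (len 8), cursors c1@2 c2@4 c3@8, authorship .1.2...3
After op 2 (add_cursor(5)): buffer="uixiltci" (len 8), cursors c1@2 c2@4 c4@5 c3@8, authorship .1.2...3
After op 3 (move_left): buffer="uixiltci" (len 8), cursors c1@1 c2@3 c4@4 c3@7, authorship .1.2...3
After op 4 (move_left): buffer="uixiltci" (len 8), cursors c1@0 c2@2 c4@3 c3@6, authorship .1.2...3
After op 5 (move_right): buffer="uixiltci" (len 8), cursors c1@1 c2@3 c4@4 c3@7, authorship .1.2...3
After op 6 (delete): buffer="ilti" (len 4), cursors c1@0 c2@1 c4@1 c3@3, authorship 1..3

Answer: 0 1 3 1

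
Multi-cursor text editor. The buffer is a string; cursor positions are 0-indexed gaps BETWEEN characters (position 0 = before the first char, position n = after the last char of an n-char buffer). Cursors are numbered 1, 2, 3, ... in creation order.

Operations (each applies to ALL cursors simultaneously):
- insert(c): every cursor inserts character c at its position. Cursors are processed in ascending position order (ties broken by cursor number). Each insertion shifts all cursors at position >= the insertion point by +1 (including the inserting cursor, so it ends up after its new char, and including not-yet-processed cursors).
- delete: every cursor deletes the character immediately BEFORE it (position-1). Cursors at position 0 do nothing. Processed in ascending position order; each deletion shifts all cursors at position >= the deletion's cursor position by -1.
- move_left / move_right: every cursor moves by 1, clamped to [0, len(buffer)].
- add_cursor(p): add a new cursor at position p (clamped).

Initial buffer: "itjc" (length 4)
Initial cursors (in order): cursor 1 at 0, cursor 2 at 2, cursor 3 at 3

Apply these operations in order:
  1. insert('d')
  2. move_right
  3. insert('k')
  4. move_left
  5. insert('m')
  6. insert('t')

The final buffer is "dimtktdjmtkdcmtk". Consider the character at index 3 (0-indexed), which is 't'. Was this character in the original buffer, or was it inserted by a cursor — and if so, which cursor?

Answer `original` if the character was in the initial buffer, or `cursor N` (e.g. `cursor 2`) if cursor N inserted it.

After op 1 (insert('d')): buffer="ditdjdc" (len 7), cursors c1@1 c2@4 c3@6, authorship 1..2.3.
After op 2 (move_right): buffer="ditdjdc" (len 7), cursors c1@2 c2@5 c3@7, authorship 1..2.3.
After op 3 (insert('k')): buffer="diktdjkdck" (len 10), cursors c1@3 c2@7 c3@10, authorship 1.1.2.23.3
After op 4 (move_left): buffer="diktdjkdck" (len 10), cursors c1@2 c2@6 c3@9, authorship 1.1.2.23.3
After op 5 (insert('m')): buffer="dimktdjmkdcmk" (len 13), cursors c1@3 c2@8 c3@12, authorship 1.11.2.223.33
After op 6 (insert('t')): buffer="dimtktdjmtkdcmtk" (len 16), cursors c1@4 c2@10 c3@15, authorship 1.111.2.2223.333
Authorship (.=original, N=cursor N): 1 . 1 1 1 . 2 . 2 2 2 3 . 3 3 3
Index 3: author = 1

Answer: cursor 1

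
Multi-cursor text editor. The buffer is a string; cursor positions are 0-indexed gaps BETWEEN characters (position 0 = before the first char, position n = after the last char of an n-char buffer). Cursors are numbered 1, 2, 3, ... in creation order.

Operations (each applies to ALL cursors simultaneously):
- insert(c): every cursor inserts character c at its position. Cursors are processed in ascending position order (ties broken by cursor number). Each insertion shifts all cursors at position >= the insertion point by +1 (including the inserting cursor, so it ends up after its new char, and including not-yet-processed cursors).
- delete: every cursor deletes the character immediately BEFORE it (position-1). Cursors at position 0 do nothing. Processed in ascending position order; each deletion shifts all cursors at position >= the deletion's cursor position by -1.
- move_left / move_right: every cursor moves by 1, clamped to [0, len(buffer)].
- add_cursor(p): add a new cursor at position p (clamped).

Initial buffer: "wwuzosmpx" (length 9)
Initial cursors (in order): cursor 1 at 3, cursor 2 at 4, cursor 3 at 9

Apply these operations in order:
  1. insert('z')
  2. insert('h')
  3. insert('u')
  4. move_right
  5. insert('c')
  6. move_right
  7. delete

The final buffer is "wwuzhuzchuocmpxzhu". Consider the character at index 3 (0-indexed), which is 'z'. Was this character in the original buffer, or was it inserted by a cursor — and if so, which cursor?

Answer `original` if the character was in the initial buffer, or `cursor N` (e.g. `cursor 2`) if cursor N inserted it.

Answer: cursor 1

Derivation:
After op 1 (insert('z')): buffer="wwuzzzosmpxz" (len 12), cursors c1@4 c2@6 c3@12, authorship ...1.2.....3
After op 2 (insert('h')): buffer="wwuzhzzhosmpxzh" (len 15), cursors c1@5 c2@8 c3@15, authorship ...11.22.....33
After op 3 (insert('u')): buffer="wwuzhuzzhuosmpxzhu" (len 18), cursors c1@6 c2@10 c3@18, authorship ...111.222.....333
After op 4 (move_right): buffer="wwuzhuzzhuosmpxzhu" (len 18), cursors c1@7 c2@11 c3@18, authorship ...111.222.....333
After op 5 (insert('c')): buffer="wwuzhuzczhuocsmpxzhuc" (len 21), cursors c1@8 c2@13 c3@21, authorship ...111.1222.2....3333
After op 6 (move_right): buffer="wwuzhuzczhuocsmpxzhuc" (len 21), cursors c1@9 c2@14 c3@21, authorship ...111.1222.2....3333
After op 7 (delete): buffer="wwuzhuzchuocmpxzhu" (len 18), cursors c1@8 c2@12 c3@18, authorship ...111.122.2...333
Authorship (.=original, N=cursor N): . . . 1 1 1 . 1 2 2 . 2 . . . 3 3 3
Index 3: author = 1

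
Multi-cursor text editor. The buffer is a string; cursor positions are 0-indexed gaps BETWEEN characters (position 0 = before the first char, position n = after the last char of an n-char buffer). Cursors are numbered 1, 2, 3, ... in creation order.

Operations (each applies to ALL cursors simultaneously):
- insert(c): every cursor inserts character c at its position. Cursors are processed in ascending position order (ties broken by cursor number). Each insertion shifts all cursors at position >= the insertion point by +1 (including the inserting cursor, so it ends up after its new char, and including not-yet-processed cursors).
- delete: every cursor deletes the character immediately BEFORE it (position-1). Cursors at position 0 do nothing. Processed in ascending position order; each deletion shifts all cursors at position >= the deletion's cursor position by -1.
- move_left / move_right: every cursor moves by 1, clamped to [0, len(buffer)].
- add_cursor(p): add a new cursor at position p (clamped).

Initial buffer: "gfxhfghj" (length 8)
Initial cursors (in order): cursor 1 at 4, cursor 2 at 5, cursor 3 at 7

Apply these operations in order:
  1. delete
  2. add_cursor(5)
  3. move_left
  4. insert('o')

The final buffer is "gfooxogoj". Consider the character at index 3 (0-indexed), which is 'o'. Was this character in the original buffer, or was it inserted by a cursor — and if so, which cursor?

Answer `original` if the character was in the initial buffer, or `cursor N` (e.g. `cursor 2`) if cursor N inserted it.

Answer: cursor 2

Derivation:
After op 1 (delete): buffer="gfxgj" (len 5), cursors c1@3 c2@3 c3@4, authorship .....
After op 2 (add_cursor(5)): buffer="gfxgj" (len 5), cursors c1@3 c2@3 c3@4 c4@5, authorship .....
After op 3 (move_left): buffer="gfxgj" (len 5), cursors c1@2 c2@2 c3@3 c4@4, authorship .....
After op 4 (insert('o')): buffer="gfooxogoj" (len 9), cursors c1@4 c2@4 c3@6 c4@8, authorship ..12.3.4.
Authorship (.=original, N=cursor N): . . 1 2 . 3 . 4 .
Index 3: author = 2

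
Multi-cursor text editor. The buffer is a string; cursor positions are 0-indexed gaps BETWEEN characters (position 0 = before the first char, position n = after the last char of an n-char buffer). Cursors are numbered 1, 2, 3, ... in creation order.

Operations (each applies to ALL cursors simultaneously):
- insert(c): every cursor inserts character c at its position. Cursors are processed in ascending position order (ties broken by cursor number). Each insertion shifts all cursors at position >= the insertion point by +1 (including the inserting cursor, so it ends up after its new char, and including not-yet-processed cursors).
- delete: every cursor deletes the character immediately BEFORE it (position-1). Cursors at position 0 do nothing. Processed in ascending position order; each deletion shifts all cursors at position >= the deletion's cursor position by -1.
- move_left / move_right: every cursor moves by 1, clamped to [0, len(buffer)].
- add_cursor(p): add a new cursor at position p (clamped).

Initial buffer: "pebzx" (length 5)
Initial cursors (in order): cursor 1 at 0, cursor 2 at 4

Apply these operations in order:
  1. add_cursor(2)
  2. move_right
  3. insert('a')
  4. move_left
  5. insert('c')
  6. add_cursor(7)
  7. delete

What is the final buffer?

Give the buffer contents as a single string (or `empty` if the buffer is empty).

After op 1 (add_cursor(2)): buffer="pebzx" (len 5), cursors c1@0 c3@2 c2@4, authorship .....
After op 2 (move_right): buffer="pebzx" (len 5), cursors c1@1 c3@3 c2@5, authorship .....
After op 3 (insert('a')): buffer="paebazxa" (len 8), cursors c1@2 c3@5 c2@8, authorship .1..3..2
After op 4 (move_left): buffer="paebazxa" (len 8), cursors c1@1 c3@4 c2@7, authorship .1..3..2
After op 5 (insert('c')): buffer="pcaebcazxca" (len 11), cursors c1@2 c3@6 c2@10, authorship .11..33..22
After op 6 (add_cursor(7)): buffer="pcaebcazxca" (len 11), cursors c1@2 c3@6 c4@7 c2@10, authorship .11..33..22
After op 7 (delete): buffer="paebzxa" (len 7), cursors c1@1 c3@4 c4@4 c2@6, authorship .1....2

Answer: paebzxa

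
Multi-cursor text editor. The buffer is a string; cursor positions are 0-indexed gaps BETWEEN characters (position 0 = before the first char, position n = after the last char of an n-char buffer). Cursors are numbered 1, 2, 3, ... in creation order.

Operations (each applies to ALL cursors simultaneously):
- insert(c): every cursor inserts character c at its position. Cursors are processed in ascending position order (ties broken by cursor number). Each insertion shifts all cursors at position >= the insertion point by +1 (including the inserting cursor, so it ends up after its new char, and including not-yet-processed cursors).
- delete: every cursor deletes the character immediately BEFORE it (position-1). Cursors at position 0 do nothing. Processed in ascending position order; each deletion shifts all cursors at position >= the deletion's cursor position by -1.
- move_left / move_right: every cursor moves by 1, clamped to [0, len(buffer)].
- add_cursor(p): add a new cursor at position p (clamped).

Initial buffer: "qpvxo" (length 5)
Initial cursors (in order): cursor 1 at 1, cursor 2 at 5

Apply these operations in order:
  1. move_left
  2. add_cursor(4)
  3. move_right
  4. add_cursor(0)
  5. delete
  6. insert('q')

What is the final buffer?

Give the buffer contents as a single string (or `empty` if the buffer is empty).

Answer: qqpvqq

Derivation:
After op 1 (move_left): buffer="qpvxo" (len 5), cursors c1@0 c2@4, authorship .....
After op 2 (add_cursor(4)): buffer="qpvxo" (len 5), cursors c1@0 c2@4 c3@4, authorship .....
After op 3 (move_right): buffer="qpvxo" (len 5), cursors c1@1 c2@5 c3@5, authorship .....
After op 4 (add_cursor(0)): buffer="qpvxo" (len 5), cursors c4@0 c1@1 c2@5 c3@5, authorship .....
After op 5 (delete): buffer="pv" (len 2), cursors c1@0 c4@0 c2@2 c3@2, authorship ..
After op 6 (insert('q')): buffer="qqpvqq" (len 6), cursors c1@2 c4@2 c2@6 c3@6, authorship 14..23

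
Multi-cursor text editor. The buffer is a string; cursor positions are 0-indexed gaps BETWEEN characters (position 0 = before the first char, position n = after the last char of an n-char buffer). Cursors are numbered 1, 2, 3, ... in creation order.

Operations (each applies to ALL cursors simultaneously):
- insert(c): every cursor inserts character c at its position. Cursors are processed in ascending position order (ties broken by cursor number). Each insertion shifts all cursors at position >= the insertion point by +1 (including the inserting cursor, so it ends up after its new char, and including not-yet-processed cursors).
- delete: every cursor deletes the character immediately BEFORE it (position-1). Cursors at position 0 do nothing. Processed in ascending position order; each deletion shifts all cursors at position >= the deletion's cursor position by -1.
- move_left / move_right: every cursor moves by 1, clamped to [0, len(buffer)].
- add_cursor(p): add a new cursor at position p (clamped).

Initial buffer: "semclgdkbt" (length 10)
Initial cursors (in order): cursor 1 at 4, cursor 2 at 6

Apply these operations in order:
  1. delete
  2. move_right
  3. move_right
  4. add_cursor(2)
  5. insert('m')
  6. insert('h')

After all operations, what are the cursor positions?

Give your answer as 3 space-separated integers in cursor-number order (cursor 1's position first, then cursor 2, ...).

After op 1 (delete): buffer="semldkbt" (len 8), cursors c1@3 c2@4, authorship ........
After op 2 (move_right): buffer="semldkbt" (len 8), cursors c1@4 c2@5, authorship ........
After op 3 (move_right): buffer="semldkbt" (len 8), cursors c1@5 c2@6, authorship ........
After op 4 (add_cursor(2)): buffer="semldkbt" (len 8), cursors c3@2 c1@5 c2@6, authorship ........
After op 5 (insert('m')): buffer="semmldmkmbt" (len 11), cursors c3@3 c1@7 c2@9, authorship ..3...1.2..
After op 6 (insert('h')): buffer="semhmldmhkmhbt" (len 14), cursors c3@4 c1@9 c2@12, authorship ..33...11.22..

Answer: 9 12 4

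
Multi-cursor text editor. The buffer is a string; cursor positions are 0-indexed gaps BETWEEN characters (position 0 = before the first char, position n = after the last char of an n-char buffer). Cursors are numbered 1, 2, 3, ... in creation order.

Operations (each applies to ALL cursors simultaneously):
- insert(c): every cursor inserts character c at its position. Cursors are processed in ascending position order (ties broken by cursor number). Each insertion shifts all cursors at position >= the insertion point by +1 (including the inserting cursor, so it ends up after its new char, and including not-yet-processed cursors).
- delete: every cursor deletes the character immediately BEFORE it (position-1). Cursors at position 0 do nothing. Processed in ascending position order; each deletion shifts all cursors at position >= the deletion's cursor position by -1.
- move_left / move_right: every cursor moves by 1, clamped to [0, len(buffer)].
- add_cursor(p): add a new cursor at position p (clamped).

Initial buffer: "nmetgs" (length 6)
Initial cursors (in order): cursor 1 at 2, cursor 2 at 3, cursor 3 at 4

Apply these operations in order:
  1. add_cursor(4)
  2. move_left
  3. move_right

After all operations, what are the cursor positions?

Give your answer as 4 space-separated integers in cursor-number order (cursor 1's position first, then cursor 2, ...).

After op 1 (add_cursor(4)): buffer="nmetgs" (len 6), cursors c1@2 c2@3 c3@4 c4@4, authorship ......
After op 2 (move_left): buffer="nmetgs" (len 6), cursors c1@1 c2@2 c3@3 c4@3, authorship ......
After op 3 (move_right): buffer="nmetgs" (len 6), cursors c1@2 c2@3 c3@4 c4@4, authorship ......

Answer: 2 3 4 4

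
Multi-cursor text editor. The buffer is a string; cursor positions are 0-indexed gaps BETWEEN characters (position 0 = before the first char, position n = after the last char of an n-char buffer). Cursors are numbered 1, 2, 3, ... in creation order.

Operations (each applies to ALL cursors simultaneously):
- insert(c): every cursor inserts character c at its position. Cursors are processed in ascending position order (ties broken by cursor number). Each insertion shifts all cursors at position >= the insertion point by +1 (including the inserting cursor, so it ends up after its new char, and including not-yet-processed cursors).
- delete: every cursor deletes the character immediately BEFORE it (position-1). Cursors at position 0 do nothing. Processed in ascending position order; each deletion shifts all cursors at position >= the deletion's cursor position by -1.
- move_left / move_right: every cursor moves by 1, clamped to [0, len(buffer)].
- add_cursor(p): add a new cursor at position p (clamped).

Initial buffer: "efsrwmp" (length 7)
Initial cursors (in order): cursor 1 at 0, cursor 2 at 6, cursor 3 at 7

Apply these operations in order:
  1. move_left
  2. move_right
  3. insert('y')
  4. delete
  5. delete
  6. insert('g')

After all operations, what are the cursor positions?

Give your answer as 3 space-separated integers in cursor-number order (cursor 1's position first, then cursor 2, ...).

After op 1 (move_left): buffer="efsrwmp" (len 7), cursors c1@0 c2@5 c3@6, authorship .......
After op 2 (move_right): buffer="efsrwmp" (len 7), cursors c1@1 c2@6 c3@7, authorship .......
After op 3 (insert('y')): buffer="eyfsrwmypy" (len 10), cursors c1@2 c2@8 c3@10, authorship .1.....2.3
After op 4 (delete): buffer="efsrwmp" (len 7), cursors c1@1 c2@6 c3@7, authorship .......
After op 5 (delete): buffer="fsrw" (len 4), cursors c1@0 c2@4 c3@4, authorship ....
After op 6 (insert('g')): buffer="gfsrwgg" (len 7), cursors c1@1 c2@7 c3@7, authorship 1....23

Answer: 1 7 7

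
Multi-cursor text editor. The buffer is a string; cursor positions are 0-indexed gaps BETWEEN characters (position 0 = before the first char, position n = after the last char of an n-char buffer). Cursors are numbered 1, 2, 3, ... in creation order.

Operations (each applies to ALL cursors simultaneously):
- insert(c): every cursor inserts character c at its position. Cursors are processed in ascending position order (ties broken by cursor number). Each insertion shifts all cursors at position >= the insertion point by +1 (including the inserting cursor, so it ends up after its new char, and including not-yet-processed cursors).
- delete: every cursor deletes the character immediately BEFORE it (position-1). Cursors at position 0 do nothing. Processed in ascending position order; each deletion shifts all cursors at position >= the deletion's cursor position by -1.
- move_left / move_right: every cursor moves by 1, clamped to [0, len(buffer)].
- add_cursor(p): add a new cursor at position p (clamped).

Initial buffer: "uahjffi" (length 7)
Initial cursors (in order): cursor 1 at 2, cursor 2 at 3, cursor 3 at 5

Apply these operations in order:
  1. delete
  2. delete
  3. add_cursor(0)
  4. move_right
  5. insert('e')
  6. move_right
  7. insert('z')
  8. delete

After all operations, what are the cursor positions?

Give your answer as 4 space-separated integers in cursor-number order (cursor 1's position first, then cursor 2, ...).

Answer: 6 6 6 6

Derivation:
After op 1 (delete): buffer="ujfi" (len 4), cursors c1@1 c2@1 c3@2, authorship ....
After op 2 (delete): buffer="fi" (len 2), cursors c1@0 c2@0 c3@0, authorship ..
After op 3 (add_cursor(0)): buffer="fi" (len 2), cursors c1@0 c2@0 c3@0 c4@0, authorship ..
After op 4 (move_right): buffer="fi" (len 2), cursors c1@1 c2@1 c3@1 c4@1, authorship ..
After op 5 (insert('e')): buffer="feeeei" (len 6), cursors c1@5 c2@5 c3@5 c4@5, authorship .1234.
After op 6 (move_right): buffer="feeeei" (len 6), cursors c1@6 c2@6 c3@6 c4@6, authorship .1234.
After op 7 (insert('z')): buffer="feeeeizzzz" (len 10), cursors c1@10 c2@10 c3@10 c4@10, authorship .1234.1234
After op 8 (delete): buffer="feeeei" (len 6), cursors c1@6 c2@6 c3@6 c4@6, authorship .1234.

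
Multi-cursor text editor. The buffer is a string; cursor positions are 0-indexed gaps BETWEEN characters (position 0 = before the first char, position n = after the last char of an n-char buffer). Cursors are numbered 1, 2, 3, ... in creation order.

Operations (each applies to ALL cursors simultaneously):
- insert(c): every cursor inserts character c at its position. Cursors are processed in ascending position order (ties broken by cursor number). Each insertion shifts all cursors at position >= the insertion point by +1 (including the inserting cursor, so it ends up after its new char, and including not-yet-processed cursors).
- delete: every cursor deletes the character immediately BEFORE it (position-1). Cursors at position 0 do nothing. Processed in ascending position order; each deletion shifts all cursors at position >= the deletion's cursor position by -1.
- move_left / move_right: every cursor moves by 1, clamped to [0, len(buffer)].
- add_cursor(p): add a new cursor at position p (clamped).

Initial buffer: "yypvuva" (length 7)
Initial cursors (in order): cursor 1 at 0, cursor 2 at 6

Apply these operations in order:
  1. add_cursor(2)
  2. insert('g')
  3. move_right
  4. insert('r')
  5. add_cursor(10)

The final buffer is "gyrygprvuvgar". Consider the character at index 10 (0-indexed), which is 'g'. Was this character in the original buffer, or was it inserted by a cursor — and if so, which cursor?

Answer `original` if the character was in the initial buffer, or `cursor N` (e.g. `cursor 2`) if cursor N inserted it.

Answer: cursor 2

Derivation:
After op 1 (add_cursor(2)): buffer="yypvuva" (len 7), cursors c1@0 c3@2 c2@6, authorship .......
After op 2 (insert('g')): buffer="gyygpvuvga" (len 10), cursors c1@1 c3@4 c2@9, authorship 1..3....2.
After op 3 (move_right): buffer="gyygpvuvga" (len 10), cursors c1@2 c3@5 c2@10, authorship 1..3....2.
After op 4 (insert('r')): buffer="gyrygprvuvgar" (len 13), cursors c1@3 c3@7 c2@13, authorship 1.1.3.3...2.2
After op 5 (add_cursor(10)): buffer="gyrygprvuvgar" (len 13), cursors c1@3 c3@7 c4@10 c2@13, authorship 1.1.3.3...2.2
Authorship (.=original, N=cursor N): 1 . 1 . 3 . 3 . . . 2 . 2
Index 10: author = 2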